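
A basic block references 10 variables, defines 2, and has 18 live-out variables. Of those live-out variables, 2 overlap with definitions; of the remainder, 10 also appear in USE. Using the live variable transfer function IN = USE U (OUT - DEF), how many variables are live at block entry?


OUT - DEF: 18 - 2 = 16
|IN| = |USE| + |OUT - DEF| - |USE ∩ (OUT - DEF)| = 10 + 16 - 10 = 16

16


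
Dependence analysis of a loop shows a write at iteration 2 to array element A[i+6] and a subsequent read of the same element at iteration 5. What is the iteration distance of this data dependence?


Distance = read iteration - write iteration
= 5 - 2 = 3

3


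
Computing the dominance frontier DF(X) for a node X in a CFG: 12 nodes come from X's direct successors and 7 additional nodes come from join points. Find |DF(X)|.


DF(X) = direct successor contributions + join point contributions
= 12 + 7 = 19

19


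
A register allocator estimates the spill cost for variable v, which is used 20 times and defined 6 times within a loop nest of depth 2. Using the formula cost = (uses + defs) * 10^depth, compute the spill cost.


uses + defs = 20 + 6 = 26
10^2 = 100
Spill cost = 26 * 100 = 2600

2600


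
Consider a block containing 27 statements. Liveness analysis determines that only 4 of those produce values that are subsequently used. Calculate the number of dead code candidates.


Dead code = total statements - live definitions
= 27 - 4 = 23

23


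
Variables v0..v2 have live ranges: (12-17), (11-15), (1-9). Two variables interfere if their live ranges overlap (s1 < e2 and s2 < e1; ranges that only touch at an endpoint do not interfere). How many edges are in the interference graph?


Check all pairs for overlapping intervals.
Two intervals (s1,e1) and (s2,e2) overlap if s1 < e2 and s2 < e1.
v0 (12-17) vs v1..v2: overlaps v1 -> 1
v1 (11-15) vs v2: overlaps none -> 0
Total overlapping pairs = 1 + 0 = 1

1


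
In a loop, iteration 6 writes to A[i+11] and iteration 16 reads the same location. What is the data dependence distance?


Distance = read iteration - write iteration
= 16 - 6 = 10

10


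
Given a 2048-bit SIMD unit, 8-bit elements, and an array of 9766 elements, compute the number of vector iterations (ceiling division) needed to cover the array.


Width = 2048 / 8 = 256 elements per vector op
Iterations = ceil(9766 / 256) = 39

39


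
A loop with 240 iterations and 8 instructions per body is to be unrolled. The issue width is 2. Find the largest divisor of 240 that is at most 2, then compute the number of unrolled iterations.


Largest divisor of 240 <= 2 is 2
New iterations = 240 / 2 = 120

120


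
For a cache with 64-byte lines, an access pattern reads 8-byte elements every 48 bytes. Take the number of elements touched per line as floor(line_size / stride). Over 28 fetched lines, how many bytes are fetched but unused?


Elements per line = floor(64 / 48) = 1
Bytes used per line = 1 * 8 = 8
Wasted per line = 64 - 8 = 56
Total wasted = 56 * 28 = 1568

1568


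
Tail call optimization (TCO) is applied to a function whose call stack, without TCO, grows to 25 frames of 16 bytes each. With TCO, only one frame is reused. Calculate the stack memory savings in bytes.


Without TCO: 25 * 16 = 400 bytes
With TCO: reuse 1 frame = 16 bytes
Savings = 400 - 16 = 384

384


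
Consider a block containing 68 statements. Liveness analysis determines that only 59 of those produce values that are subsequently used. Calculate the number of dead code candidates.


Dead code = total statements - live definitions
= 68 - 59 = 9

9


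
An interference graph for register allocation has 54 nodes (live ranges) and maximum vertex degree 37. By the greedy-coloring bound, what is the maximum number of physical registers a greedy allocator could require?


Greedy coloring never needs more than (max_degree + 1) colors: when coloring a vertex, at most max_degree neighbors are already colored.
Upper bound = 37 + 1 = 38

38


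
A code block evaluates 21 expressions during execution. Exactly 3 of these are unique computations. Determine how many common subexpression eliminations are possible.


CSE count = total expressions - unique expressions
= 21 - 3 = 18

18


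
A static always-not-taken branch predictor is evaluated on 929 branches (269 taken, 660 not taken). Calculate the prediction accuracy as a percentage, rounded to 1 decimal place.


Predictor: always-not-taken
Correct predictions = 660
Accuracy = 660 / 929 * 100 = 71.0%

71.0


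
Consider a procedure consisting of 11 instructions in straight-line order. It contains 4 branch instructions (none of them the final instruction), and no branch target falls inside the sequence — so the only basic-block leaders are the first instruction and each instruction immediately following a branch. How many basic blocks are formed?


With no in-sequence branch targets, the leaders are the first instruction plus the instruction after each branch.
Number of basic blocks = branches + 1
= 4 + 1 = 5

5


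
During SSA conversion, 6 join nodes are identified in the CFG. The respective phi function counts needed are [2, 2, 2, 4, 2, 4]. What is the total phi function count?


Total phi functions = sum of phi functions at each join node
= 2 + 2 + 2 + 4 + 2 + 4 = 16

16


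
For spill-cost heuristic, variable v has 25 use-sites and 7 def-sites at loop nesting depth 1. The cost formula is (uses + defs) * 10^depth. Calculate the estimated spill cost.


uses + defs = 25 + 7 = 32
10^1 = 10
Spill cost = 32 * 10 = 320

320


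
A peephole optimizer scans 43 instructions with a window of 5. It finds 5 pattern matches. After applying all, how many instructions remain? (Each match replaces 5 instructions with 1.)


Each match removes 4 instructions.
Total removed = 5 * 4 = 20
Remaining = 43 - 20 = 23

23


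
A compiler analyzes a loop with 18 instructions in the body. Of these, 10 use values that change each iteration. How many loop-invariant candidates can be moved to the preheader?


Invariant candidates = total - loop-dependent
= 18 - 10 = 8

8


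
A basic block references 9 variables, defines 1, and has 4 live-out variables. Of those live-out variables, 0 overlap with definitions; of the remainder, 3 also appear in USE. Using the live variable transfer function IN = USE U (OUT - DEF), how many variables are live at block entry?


OUT - DEF: 4 - 0 = 4
|IN| = |USE| + |OUT - DEF| - |USE ∩ (OUT - DEF)| = 9 + 4 - 3 = 10

10


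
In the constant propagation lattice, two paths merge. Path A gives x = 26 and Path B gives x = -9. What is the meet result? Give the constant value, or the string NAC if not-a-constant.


Meet operation: if both paths give the same constant, result is that constant; if they differ, result is NAC (not-a-constant).
Path A: 26, Path B: -9 -> differ
Result: not-a-constant -> NAC

NAC


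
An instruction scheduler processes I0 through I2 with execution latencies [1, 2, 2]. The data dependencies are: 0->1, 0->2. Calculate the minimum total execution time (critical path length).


Compute longest path through dependency graph: dist(Ik) = max over predecessors of dist + latency(Ik).
dist(I0) = latency 1 = 1
dist(I1) = dist(I0) + 2 = 1 + 2 = 3
dist(I2) = dist(I0) + 2 = 1 + 2 = 3
Critical path = max dist = 3

3


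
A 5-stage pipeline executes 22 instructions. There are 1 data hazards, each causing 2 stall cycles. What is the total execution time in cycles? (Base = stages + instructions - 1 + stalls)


Base cycles = 5 + 22 - 1 = 26
Total stalls = 1 * 2 = 2
Total = 26 + 2 = 28

28


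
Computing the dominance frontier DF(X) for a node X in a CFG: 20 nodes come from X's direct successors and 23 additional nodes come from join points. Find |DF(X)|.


DF(X) = direct successor contributions + join point contributions
= 20 + 23 = 43

43


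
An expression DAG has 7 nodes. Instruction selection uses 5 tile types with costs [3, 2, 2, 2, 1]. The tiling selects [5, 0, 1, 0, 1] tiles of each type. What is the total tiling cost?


Total cost = sum(count_i * cost_i)
= 5*3 + 0*2 + 1*2 + 0*2 + 1*1
= 18

18


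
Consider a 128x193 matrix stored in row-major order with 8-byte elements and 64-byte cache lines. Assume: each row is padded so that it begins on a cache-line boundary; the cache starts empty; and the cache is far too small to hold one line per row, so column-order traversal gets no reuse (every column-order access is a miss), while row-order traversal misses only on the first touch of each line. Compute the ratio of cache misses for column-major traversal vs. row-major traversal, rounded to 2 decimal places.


Each row occupies 193 * 8 = 1544 bytes and starts on a line boundary, so it spans ceil(1544 / 64) = 25 cache lines.
Row-major traversal misses (one per line touched): 128 * ceil(193 * 8 / 64) = 3200
Column-major traversal misses (no reuse, every access misses): 128 * 193 = 24704
Ratio = 24704 / 3200 = 7.72

7.72


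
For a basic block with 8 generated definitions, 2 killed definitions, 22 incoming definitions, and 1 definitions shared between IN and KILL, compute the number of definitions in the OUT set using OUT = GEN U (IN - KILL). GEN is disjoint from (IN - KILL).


IN - KILL: 22 - 1 = 21 surviving definitions
OUT = GEN + surviving = 8 + 21 = 29

29


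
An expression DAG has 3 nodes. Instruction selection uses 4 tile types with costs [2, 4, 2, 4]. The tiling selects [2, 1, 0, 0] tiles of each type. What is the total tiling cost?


Total cost = sum(count_i * cost_i)
= 2*2 + 1*4 + 0*2 + 0*4
= 8

8


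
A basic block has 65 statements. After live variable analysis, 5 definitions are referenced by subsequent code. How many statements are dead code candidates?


Dead code = total statements - live definitions
= 65 - 5 = 60

60


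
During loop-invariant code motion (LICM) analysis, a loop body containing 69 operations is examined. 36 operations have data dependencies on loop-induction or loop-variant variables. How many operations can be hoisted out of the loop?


Invariant candidates = total - loop-dependent
= 69 - 36 = 33

33


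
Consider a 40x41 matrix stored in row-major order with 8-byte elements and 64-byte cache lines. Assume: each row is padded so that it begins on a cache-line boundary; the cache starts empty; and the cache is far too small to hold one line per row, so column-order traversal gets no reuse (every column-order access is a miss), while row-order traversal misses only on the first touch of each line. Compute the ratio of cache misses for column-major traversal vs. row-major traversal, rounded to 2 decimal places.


Each row occupies 41 * 8 = 328 bytes and starts on a line boundary, so it spans ceil(328 / 64) = 6 cache lines.
Row-major traversal misses (one per line touched): 40 * ceil(41 * 8 / 64) = 240
Column-major traversal misses (no reuse, every access misses): 40 * 41 = 1640
Ratio = 1640 / 240 = 6.83

6.83


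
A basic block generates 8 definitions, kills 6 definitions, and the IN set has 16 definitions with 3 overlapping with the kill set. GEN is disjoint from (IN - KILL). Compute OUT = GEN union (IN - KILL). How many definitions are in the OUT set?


IN - KILL: 16 - 3 = 13 surviving definitions
OUT = GEN + surviving = 8 + 13 = 21

21


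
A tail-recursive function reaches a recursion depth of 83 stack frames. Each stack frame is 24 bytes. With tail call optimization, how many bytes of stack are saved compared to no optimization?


Without TCO: 83 * 24 = 1992 bytes
With TCO: reuse 1 frame = 24 bytes
Savings = 1992 - 24 = 1968

1968


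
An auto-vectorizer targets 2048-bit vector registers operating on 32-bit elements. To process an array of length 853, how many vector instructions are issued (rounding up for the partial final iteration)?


Width = 2048 / 32 = 64 elements per vector op
Iterations = ceil(853 / 64) = 14

14


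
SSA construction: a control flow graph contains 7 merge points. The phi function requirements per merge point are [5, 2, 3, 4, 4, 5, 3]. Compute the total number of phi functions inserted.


Total phi functions = sum of phi functions at each join node
= 5 + 2 + 3 + 4 + 4 + 5 + 3 = 26

26


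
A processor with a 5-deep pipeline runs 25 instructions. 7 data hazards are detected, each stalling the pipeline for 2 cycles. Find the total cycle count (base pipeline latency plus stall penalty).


Base cycles = 5 + 25 - 1 = 29
Total stalls = 7 * 2 = 14
Total = 29 + 14 = 43

43


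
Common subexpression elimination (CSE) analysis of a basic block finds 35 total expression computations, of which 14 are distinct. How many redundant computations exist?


CSE count = total expressions - unique expressions
= 35 - 14 = 21

21


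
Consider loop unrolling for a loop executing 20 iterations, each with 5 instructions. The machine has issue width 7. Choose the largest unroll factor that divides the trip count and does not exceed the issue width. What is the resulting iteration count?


Largest divisor of 20 <= 7 is 5
New iterations = 20 / 5 = 4

4


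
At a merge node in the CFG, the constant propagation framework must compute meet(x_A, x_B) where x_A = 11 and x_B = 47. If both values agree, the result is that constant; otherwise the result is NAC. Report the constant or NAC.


Meet operation: if both paths give the same constant, result is that constant; if they differ, result is NAC (not-a-constant).
Path A: 11, Path B: 47 -> differ
Result: not-a-constant -> NAC

NAC


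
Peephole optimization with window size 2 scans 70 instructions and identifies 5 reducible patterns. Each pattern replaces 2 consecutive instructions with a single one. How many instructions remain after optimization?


Each match removes 1 instructions.
Total removed = 5 * 1 = 5
Remaining = 70 - 5 = 65

65


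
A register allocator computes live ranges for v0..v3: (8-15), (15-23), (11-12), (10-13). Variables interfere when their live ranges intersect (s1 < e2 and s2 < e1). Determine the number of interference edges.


Check all pairs for overlapping intervals.
Two intervals (s1,e1) and (s2,e2) overlap if s1 < e2 and s2 < e1.
v0 (8-15) vs v1..v3: overlaps v2, v3 -> 2
v1 (15-23) vs v2..v3: overlaps none -> 0
v2 (11-12) vs v3: overlaps v3 -> 1
Total overlapping pairs = 2 + 0 + 1 = 3

3


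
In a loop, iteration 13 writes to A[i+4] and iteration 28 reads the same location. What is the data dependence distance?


Distance = read iteration - write iteration
= 28 - 13 = 15

15


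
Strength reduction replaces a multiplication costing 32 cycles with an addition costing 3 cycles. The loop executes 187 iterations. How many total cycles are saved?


Per-iteration saving = 32 - 3 = 29
Total saved = 187 * 29 = 5423

5423


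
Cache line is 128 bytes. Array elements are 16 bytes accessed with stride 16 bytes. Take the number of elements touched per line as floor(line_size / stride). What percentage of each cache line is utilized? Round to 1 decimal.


Elements per cache line = floor(128 / 16) = 8
Bytes used = 8 * 16 = 128
Utilization = 128 / 128 * 100 = 100.0%

100.0


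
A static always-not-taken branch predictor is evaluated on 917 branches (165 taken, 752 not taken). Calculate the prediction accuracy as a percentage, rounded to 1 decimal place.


Predictor: always-not-taken
Correct predictions = 752
Accuracy = 752 / 917 * 100 = 82.0%

82.0


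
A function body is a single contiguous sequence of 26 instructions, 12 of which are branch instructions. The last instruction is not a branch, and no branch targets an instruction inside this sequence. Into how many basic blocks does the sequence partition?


With no in-sequence branch targets, the leaders are the first instruction plus the instruction after each branch.
Number of basic blocks = branches + 1
= 12 + 1 = 13

13


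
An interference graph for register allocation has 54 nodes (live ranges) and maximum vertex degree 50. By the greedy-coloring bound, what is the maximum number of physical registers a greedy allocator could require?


Greedy coloring never needs more than (max_degree + 1) colors: when coloring a vertex, at most max_degree neighbors are already colored.
Upper bound = 50 + 1 = 51

51


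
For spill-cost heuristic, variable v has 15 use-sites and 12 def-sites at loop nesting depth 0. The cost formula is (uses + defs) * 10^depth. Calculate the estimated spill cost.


uses + defs = 15 + 12 = 27
10^0 = 1
Spill cost = 27 * 1 = 27

27


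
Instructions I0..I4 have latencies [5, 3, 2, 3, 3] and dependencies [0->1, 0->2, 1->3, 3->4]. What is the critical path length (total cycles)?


Compute longest path through dependency graph: dist(Ik) = max over predecessors of dist + latency(Ik).
dist(I0) = latency 5 = 5
dist(I1) = dist(I0) + 3 = 5 + 3 = 8
dist(I2) = dist(I0) + 2 = 5 + 2 = 7
dist(I3) = dist(I1) + 3 = 8 + 3 = 11
dist(I4) = dist(I3) + 3 = 11 + 3 = 14
Critical path = max dist = 14

14


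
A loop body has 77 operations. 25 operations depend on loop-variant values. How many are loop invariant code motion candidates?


Invariant candidates = total - loop-dependent
= 77 - 25 = 52

52


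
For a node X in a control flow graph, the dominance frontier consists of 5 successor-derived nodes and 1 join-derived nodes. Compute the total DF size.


DF(X) = direct successor contributions + join point contributions
= 5 + 1 = 6

6


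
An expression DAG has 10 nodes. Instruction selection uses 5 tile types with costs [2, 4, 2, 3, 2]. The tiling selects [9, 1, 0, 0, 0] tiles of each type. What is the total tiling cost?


Total cost = sum(count_i * cost_i)
= 9*2 + 1*4 + 0*2 + 0*3 + 0*2
= 22

22


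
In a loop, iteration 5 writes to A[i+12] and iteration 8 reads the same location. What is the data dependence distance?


Distance = read iteration - write iteration
= 8 - 5 = 3

3


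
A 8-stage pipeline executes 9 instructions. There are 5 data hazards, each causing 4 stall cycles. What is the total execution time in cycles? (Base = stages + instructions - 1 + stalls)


Base cycles = 8 + 9 - 1 = 16
Total stalls = 5 * 4 = 20
Total = 16 + 20 = 36

36


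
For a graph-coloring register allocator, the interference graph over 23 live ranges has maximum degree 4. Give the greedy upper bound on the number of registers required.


Greedy coloring never needs more than (max_degree + 1) colors: when coloring a vertex, at most max_degree neighbors are already colored.
Upper bound = 4 + 1 = 5

5


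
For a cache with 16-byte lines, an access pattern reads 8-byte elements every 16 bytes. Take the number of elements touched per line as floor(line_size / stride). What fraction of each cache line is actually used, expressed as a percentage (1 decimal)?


Elements per cache line = floor(16 / 16) = 1
Bytes used = 1 * 8 = 8
Utilization = 8 / 16 * 100 = 50.0%

50.0


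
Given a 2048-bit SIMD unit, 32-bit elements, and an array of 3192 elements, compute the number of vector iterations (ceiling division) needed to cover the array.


Width = 2048 / 32 = 64 elements per vector op
Iterations = ceil(3192 / 64) = 50

50


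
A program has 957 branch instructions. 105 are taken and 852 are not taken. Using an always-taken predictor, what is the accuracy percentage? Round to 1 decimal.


Predictor: always-taken
Correct predictions = 105
Accuracy = 105 / 957 * 100 = 11.0%

11.0


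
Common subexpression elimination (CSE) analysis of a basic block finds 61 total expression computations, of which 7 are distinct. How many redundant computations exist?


CSE count = total expressions - unique expressions
= 61 - 7 = 54

54


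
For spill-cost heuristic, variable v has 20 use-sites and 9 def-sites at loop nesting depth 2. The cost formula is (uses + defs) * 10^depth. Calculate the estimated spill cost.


uses + defs = 20 + 9 = 29
10^2 = 100
Spill cost = 29 * 100 = 2900

2900


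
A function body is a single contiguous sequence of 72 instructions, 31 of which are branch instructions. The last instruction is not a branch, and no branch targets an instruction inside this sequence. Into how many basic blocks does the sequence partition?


With no in-sequence branch targets, the leaders are the first instruction plus the instruction after each branch.
Number of basic blocks = branches + 1
= 31 + 1 = 32

32


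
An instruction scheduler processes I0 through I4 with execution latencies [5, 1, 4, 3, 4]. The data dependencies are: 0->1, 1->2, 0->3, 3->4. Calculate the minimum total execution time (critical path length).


Compute longest path through dependency graph: dist(Ik) = max over predecessors of dist + latency(Ik).
dist(I0) = latency 5 = 5
dist(I1) = dist(I0) + 1 = 5 + 1 = 6
dist(I2) = dist(I1) + 4 = 6 + 4 = 10
dist(I3) = dist(I0) + 3 = 5 + 3 = 8
dist(I4) = dist(I3) + 4 = 8 + 4 = 12
Critical path = max dist = 12

12


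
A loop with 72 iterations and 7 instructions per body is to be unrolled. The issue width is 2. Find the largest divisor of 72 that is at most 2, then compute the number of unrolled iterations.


Largest divisor of 72 <= 2 is 2
New iterations = 72 / 2 = 36

36


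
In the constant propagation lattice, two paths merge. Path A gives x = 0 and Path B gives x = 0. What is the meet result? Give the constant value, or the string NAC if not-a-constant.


Meet operation: if both paths give the same constant, result is that constant; if they differ, result is NAC (not-a-constant).
Path A: 0, Path B: 0 -> equal
Result: constant -> 0

0


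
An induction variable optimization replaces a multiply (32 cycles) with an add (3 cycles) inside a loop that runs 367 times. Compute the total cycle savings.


Per-iteration saving = 32 - 3 = 29
Total saved = 367 * 29 = 10643

10643


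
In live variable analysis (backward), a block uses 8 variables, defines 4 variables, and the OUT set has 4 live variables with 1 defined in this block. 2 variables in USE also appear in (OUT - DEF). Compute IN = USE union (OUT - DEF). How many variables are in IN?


OUT - DEF: 4 - 1 = 3
|IN| = |USE| + |OUT - DEF| - |USE ∩ (OUT - DEF)| = 8 + 3 - 2 = 9

9


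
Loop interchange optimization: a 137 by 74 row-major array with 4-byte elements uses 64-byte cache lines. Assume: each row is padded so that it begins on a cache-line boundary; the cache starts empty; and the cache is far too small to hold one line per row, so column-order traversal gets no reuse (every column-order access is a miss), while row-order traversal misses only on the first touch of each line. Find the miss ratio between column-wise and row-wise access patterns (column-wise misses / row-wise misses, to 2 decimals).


Each row occupies 74 * 4 = 296 bytes and starts on a line boundary, so it spans ceil(296 / 64) = 5 cache lines.
Row-major traversal misses (one per line touched): 137 * ceil(74 * 4 / 64) = 685
Column-major traversal misses (no reuse, every access misses): 137 * 74 = 10138
Ratio = 10138 / 685 = 14.8

14.8


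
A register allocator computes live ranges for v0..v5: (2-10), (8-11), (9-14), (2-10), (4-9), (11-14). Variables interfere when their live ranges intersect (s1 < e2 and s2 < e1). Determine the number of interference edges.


Check all pairs for overlapping intervals.
Two intervals (s1,e1) and (s2,e2) overlap if s1 < e2 and s2 < e1.
v0 (2-10) vs v1..v5: overlaps v1, v2, v3, v4 -> 4
v1 (8-11) vs v2..v5: overlaps v2, v3, v4 -> 3
v2 (9-14) vs v3..v5: overlaps v3, v5 -> 2
v3 (2-10) vs v4..v5: overlaps v4 -> 1
v4 (4-9) vs v5: overlaps none -> 0
Total overlapping pairs = 4 + 3 + 2 + 1 + 0 = 10

10


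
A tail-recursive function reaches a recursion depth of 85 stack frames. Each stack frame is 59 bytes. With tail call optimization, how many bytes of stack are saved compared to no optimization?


Without TCO: 85 * 59 = 5015 bytes
With TCO: reuse 1 frame = 59 bytes
Savings = 5015 - 59 = 4956

4956


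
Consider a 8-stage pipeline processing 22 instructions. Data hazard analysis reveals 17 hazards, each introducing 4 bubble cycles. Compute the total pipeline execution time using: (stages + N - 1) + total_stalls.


Base cycles = 8 + 22 - 1 = 29
Total stalls = 17 * 4 = 68
Total = 29 + 68 = 97

97


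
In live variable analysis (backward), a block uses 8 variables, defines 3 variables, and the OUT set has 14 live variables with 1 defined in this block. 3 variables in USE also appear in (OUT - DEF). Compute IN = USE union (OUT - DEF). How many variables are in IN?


OUT - DEF: 14 - 1 = 13
|IN| = |USE| + |OUT - DEF| - |USE ∩ (OUT - DEF)| = 8 + 13 - 3 = 18

18


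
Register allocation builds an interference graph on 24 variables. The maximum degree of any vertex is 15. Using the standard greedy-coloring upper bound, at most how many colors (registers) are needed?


Greedy coloring never needs more than (max_degree + 1) colors: when coloring a vertex, at most max_degree neighbors are already colored.
Upper bound = 15 + 1 = 16

16


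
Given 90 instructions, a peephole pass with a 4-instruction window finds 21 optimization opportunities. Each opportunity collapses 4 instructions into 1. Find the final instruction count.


Each match removes 3 instructions.
Total removed = 21 * 3 = 63
Remaining = 90 - 63 = 27

27


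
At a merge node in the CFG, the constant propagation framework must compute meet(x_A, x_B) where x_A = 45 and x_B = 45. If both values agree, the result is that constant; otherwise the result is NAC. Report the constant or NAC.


Meet operation: if both paths give the same constant, result is that constant; if they differ, result is NAC (not-a-constant).
Path A: 45, Path B: 45 -> equal
Result: constant -> 45

45


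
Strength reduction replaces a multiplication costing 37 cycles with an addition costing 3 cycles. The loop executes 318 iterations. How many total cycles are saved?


Per-iteration saving = 37 - 3 = 34
Total saved = 318 * 34 = 10812

10812


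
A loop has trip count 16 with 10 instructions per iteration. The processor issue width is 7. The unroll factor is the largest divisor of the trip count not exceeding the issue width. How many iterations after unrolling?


Largest divisor of 16 <= 7 is 4
New iterations = 16 / 4 = 4

4


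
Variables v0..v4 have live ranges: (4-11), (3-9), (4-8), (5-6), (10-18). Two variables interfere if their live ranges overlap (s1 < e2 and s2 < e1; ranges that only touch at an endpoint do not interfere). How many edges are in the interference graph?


Check all pairs for overlapping intervals.
Two intervals (s1,e1) and (s2,e2) overlap if s1 < e2 and s2 < e1.
v0 (4-11) vs v1..v4: overlaps v1, v2, v3, v4 -> 4
v1 (3-9) vs v2..v4: overlaps v2, v3 -> 2
v2 (4-8) vs v3..v4: overlaps v3 -> 1
v3 (5-6) vs v4: overlaps none -> 0
Total overlapping pairs = 4 + 2 + 1 + 0 = 7

7


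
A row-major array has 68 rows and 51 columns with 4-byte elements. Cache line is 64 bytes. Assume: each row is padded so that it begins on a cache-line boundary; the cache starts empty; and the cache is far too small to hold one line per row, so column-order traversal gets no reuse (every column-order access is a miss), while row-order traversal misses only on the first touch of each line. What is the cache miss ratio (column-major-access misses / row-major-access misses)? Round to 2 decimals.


Each row occupies 51 * 4 = 204 bytes and starts on a line boundary, so it spans ceil(204 / 64) = 4 cache lines.
Row-major traversal misses (one per line touched): 68 * ceil(51 * 4 / 64) = 272
Column-major traversal misses (no reuse, every access misses): 68 * 51 = 3468
Ratio = 3468 / 272 = 12.75

12.75


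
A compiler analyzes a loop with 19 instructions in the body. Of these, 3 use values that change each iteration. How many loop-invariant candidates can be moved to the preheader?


Invariant candidates = total - loop-dependent
= 19 - 3 = 16

16


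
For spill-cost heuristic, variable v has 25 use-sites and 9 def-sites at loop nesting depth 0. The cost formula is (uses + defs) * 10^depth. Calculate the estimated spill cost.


uses + defs = 25 + 9 = 34
10^0 = 1
Spill cost = 34 * 1 = 34

34


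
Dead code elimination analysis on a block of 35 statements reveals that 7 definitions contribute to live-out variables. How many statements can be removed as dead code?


Dead code = total statements - live definitions
= 35 - 7 = 28

28


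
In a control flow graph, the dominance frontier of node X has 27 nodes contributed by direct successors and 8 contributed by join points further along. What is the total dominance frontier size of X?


DF(X) = direct successor contributions + join point contributions
= 27 + 8 = 35

35


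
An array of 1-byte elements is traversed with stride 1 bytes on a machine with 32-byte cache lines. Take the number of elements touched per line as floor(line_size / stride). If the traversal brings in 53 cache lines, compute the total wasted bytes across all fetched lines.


Elements per line = floor(32 / 1) = 32
Bytes used per line = 32 * 1 = 32
Wasted per line = 32 - 32 = 0
Total wasted = 0 * 53 = 0

0


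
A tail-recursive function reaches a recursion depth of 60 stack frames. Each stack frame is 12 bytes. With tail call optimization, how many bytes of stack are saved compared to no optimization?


Without TCO: 60 * 12 = 720 bytes
With TCO: reuse 1 frame = 12 bytes
Savings = 720 - 12 = 708

708


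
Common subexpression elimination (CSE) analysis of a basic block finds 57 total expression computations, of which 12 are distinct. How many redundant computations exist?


CSE count = total expressions - unique expressions
= 57 - 12 = 45

45


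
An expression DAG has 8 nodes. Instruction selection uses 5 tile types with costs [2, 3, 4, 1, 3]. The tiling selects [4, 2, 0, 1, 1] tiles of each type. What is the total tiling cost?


Total cost = sum(count_i * cost_i)
= 4*2 + 2*3 + 0*4 + 1*1 + 1*3
= 18

18


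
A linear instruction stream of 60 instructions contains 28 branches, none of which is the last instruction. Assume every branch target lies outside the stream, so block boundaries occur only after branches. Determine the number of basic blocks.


With no in-sequence branch targets, the leaders are the first instruction plus the instruction after each branch.
Number of basic blocks = branches + 1
= 28 + 1 = 29

29


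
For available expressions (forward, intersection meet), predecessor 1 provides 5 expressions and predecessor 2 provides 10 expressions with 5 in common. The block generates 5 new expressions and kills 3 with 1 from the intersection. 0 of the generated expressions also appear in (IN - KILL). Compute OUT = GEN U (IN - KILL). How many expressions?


IN = intersection of predecessors = 5
IN - KILL = 5 - 1 = 4
|OUT| = |GEN| + |IN - KILL| - |GEN ∩ (IN - KILL)| = 5 + 4 - 0 = 9

9


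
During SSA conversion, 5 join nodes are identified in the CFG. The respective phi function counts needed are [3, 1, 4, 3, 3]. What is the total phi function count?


Total phi functions = sum of phi functions at each join node
= 3 + 1 + 4 + 3 + 3 = 14

14


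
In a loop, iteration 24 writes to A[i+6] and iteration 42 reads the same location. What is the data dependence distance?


Distance = read iteration - write iteration
= 42 - 24 = 18

18


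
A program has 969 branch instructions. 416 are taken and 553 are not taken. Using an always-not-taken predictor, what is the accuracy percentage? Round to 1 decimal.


Predictor: always-not-taken
Correct predictions = 553
Accuracy = 553 / 969 * 100 = 57.1%

57.1


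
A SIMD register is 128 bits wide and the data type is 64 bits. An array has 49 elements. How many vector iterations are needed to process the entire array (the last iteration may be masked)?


Width = 128 / 64 = 2 elements per vector op
Iterations = ceil(49 / 2) = 25

25


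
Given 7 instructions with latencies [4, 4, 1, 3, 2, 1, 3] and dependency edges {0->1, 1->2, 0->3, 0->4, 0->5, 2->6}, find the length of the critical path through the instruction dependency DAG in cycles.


Compute longest path through dependency graph: dist(Ik) = max over predecessors of dist + latency(Ik).
dist(I0) = latency 4 = 4
dist(I1) = dist(I0) + 4 = 4 + 4 = 8
dist(I2) = dist(I1) + 1 = 8 + 1 = 9
dist(I3) = dist(I0) + 3 = 4 + 3 = 7
dist(I4) = dist(I0) + 2 = 4 + 2 = 6
dist(I5) = dist(I0) + 1 = 4 + 1 = 5
dist(I6) = dist(I2) + 3 = 9 + 3 = 12
Critical path = max dist = 12

12


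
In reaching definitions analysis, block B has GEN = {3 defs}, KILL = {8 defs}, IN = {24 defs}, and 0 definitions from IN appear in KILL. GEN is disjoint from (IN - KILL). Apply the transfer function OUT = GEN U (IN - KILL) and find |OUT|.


IN - KILL: 24 - 0 = 24 surviving definitions
OUT = GEN + surviving = 3 + 24 = 27

27


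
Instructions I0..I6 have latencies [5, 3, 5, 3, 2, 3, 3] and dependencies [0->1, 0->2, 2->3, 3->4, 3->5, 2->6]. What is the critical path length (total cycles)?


Compute longest path through dependency graph: dist(Ik) = max over predecessors of dist + latency(Ik).
dist(I0) = latency 5 = 5
dist(I1) = dist(I0) + 3 = 5 + 3 = 8
dist(I2) = dist(I0) + 5 = 5 + 5 = 10
dist(I3) = dist(I2) + 3 = 10 + 3 = 13
dist(I4) = dist(I3) + 2 = 13 + 2 = 15
dist(I5) = dist(I3) + 3 = 13 + 3 = 16
dist(I6) = dist(I2) + 3 = 10 + 3 = 13
Critical path = max dist = 16

16


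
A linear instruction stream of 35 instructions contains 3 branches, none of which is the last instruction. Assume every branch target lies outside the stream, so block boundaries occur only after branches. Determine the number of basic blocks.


With no in-sequence branch targets, the leaders are the first instruction plus the instruction after each branch.
Number of basic blocks = branches + 1
= 3 + 1 = 4

4


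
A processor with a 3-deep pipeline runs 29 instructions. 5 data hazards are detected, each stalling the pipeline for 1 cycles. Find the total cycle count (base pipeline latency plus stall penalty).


Base cycles = 3 + 29 - 1 = 31
Total stalls = 5 * 1 = 5
Total = 31 + 5 = 36

36


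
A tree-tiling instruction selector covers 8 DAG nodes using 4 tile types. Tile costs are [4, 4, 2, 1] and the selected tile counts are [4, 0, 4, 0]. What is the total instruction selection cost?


Total cost = sum(count_i * cost_i)
= 4*4 + 0*4 + 4*2 + 0*1
= 24

24


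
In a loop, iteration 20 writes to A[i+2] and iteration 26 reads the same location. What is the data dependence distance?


Distance = read iteration - write iteration
= 26 - 20 = 6

6


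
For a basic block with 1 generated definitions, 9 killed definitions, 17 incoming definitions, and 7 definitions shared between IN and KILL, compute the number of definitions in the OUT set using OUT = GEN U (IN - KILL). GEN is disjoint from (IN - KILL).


IN - KILL: 17 - 7 = 10 surviving definitions
OUT = GEN + surviving = 1 + 10 = 11

11


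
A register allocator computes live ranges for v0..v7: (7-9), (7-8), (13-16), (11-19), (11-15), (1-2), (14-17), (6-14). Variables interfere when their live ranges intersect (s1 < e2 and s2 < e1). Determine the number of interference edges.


Check all pairs for overlapping intervals.
Two intervals (s1,e1) and (s2,e2) overlap if s1 < e2 and s2 < e1.
v0 (7-9) vs v1..v7: overlaps v1, v7 -> 2
v1 (7-8) vs v2..v7: overlaps v7 -> 1
v2 (13-16) vs v3..v7: overlaps v3, v4, v6, v7 -> 4
v3 (11-19) vs v4..v7: overlaps v4, v6, v7 -> 3
v4 (11-15) vs v5..v7: overlaps v6, v7 -> 2
v5 (1-2) vs v6..v7: overlaps none -> 0
v6 (14-17) vs v7: overlaps none -> 0
Total overlapping pairs = 2 + 1 + 4 + 3 + 2 + 0 + 0 = 12

12


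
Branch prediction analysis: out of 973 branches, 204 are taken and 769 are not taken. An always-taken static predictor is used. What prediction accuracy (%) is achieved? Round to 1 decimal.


Predictor: always-taken
Correct predictions = 204
Accuracy = 204 / 973 * 100 = 21.0%

21.0


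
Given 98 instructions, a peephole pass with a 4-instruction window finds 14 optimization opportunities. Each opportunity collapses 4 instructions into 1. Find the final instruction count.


Each match removes 3 instructions.
Total removed = 14 * 3 = 42
Remaining = 98 - 42 = 56

56


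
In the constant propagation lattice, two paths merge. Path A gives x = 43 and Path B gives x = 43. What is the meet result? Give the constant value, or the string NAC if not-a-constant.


Meet operation: if both paths give the same constant, result is that constant; if they differ, result is NAC (not-a-constant).
Path A: 43, Path B: 43 -> equal
Result: constant -> 43

43


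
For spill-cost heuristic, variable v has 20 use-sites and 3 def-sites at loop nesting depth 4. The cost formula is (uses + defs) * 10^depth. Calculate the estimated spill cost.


uses + defs = 20 + 3 = 23
10^4 = 10000
Spill cost = 23 * 10000 = 230000

230000


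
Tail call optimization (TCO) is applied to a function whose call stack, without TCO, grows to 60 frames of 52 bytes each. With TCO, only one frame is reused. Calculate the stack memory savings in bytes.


Without TCO: 60 * 52 = 3120 bytes
With TCO: reuse 1 frame = 52 bytes
Savings = 3120 - 52 = 3068

3068


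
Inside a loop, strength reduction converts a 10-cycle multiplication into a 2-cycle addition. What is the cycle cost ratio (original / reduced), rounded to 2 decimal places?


Ratio = mult_cost / add_cost = 10 / 2 = 5.0

5.0


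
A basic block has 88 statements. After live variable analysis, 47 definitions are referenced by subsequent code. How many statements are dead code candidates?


Dead code = total statements - live definitions
= 88 - 47 = 41

41


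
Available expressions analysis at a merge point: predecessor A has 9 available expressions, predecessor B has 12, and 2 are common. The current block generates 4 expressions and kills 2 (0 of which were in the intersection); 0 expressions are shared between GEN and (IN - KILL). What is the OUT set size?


IN = intersection of predecessors = 2
IN - KILL = 2 - 0 = 2
|OUT| = |GEN| + |IN - KILL| - |GEN ∩ (IN - KILL)| = 4 + 2 - 0 = 6

6


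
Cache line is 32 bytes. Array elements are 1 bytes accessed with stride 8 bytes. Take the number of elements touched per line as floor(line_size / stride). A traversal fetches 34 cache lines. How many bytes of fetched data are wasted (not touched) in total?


Elements per line = floor(32 / 8) = 4
Bytes used per line = 4 * 1 = 4
Wasted per line = 32 - 4 = 28
Total wasted = 28 * 34 = 952

952


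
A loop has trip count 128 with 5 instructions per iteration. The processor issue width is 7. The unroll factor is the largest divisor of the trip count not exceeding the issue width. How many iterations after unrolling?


Largest divisor of 128 <= 7 is 4
New iterations = 128 / 4 = 32

32


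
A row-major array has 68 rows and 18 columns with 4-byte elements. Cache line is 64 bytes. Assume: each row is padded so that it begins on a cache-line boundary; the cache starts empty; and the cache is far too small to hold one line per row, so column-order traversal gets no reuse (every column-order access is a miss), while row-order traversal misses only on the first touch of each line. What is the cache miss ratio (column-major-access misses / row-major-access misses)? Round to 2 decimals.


Each row occupies 18 * 4 = 72 bytes and starts on a line boundary, so it spans ceil(72 / 64) = 2 cache lines.
Row-major traversal misses (one per line touched): 68 * ceil(18 * 4 / 64) = 136
Column-major traversal misses (no reuse, every access misses): 68 * 18 = 1224
Ratio = 1224 / 136 = 9.0

9.0


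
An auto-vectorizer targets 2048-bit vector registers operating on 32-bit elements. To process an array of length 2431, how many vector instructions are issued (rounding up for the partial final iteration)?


Width = 2048 / 32 = 64 elements per vector op
Iterations = ceil(2431 / 64) = 38

38


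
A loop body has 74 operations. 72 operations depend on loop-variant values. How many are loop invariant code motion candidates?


Invariant candidates = total - loop-dependent
= 74 - 72 = 2

2
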